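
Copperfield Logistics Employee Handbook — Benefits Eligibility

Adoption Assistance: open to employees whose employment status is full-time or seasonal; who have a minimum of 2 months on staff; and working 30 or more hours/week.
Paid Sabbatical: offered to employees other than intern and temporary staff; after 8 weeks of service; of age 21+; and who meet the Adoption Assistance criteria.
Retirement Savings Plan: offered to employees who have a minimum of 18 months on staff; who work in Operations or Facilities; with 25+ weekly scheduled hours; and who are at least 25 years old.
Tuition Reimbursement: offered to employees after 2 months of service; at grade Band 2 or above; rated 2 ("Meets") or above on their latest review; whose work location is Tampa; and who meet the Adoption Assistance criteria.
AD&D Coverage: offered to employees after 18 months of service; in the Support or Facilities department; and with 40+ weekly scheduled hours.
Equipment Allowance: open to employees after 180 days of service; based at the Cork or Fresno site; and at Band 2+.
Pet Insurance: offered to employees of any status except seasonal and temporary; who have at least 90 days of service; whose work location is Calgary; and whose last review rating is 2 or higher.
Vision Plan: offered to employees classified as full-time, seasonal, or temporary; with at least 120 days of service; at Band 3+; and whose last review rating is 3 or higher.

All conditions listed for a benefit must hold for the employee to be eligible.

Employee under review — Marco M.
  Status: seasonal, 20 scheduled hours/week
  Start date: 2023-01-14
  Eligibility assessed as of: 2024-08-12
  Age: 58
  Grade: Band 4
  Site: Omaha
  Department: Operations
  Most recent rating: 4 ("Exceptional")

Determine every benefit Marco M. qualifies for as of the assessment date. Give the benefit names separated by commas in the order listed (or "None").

Vision Plan

Service from 2023-01-14 to 2024-08-12: 576 days.
Adoption Assistance — status seasonal ✓; service 576 days ≥ 2 months (≈60 days) ✓; 20 hrs/wk < 30 ✗ → not eligible.
Paid Sabbatical — status seasonal ✓ (not excluded); service 576 days ≥ 8 weeks (≈56 days) ✓; age 58 ≥ 21 ✓; not eligible for Adoption Assistance ✗ → not eligible.
Retirement Savings Plan — service 576 days ≥ 18 months (≈540 days) ✓; dept Operations ✓; 20 hrs/wk < 25 ✗ → not eligible.
Tuition Reimbursement — service 576 days ≥ 2 months (≈60 days) ✓; grade Band 4 ≥ Band 2 ✓; rating 4 ≥ 2 ✓; site Omaha ✗ (not Tampa) → not eligible.
AD&D Coverage — service 576 days ≥ 18 months (≈540 days) ✓; dept Operations ✗ → not eligible.
Equipment Allowance — service 576 days ≥ 180 days ✓; site Omaha ✗ (not Cork or Fresno) → not eligible.
Pet Insurance — status seasonal ✗ (excluded) → not eligible.
Vision Plan — status seasonal ✓; service 576 days ≥ 120 days ✓; grade Band 4 ≥ Band 3 ✓; rating 4 ≥ 3 ✓ → eligible.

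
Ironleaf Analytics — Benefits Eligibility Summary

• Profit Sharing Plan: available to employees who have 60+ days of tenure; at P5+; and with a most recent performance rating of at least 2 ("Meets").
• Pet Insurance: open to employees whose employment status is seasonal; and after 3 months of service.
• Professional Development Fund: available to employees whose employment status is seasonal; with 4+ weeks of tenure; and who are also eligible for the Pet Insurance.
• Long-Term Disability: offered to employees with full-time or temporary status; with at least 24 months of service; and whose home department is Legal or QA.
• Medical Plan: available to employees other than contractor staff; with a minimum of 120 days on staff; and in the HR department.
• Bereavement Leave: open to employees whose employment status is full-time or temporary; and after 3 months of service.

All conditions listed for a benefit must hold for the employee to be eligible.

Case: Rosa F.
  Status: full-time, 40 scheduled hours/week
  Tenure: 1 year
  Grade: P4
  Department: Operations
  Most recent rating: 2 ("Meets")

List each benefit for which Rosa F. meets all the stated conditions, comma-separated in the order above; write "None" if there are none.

Bereavement Leave

Profit Sharing Plan — service 1 year ≥ 60 days ✓; grade P4 < P5 ✗ → not eligible.
Pet Insurance — status full-time ✗ (requires seasonal) → not eligible.
Professional Development Fund — status full-time ✗ (requires seasonal) → not eligible.
Long-Term Disability — status full-time ✓; service 1 year < 24 months (≈720 days) ✗ → not eligible.
Medical Plan — status full-time ✓ (not excluded); service 1 year ≥ 120 days ✓; dept Operations ✗ → not eligible.
Bereavement Leave — status full-time ✓; service 1 year ≥ 3 months (≈90 days) ✓ → eligible.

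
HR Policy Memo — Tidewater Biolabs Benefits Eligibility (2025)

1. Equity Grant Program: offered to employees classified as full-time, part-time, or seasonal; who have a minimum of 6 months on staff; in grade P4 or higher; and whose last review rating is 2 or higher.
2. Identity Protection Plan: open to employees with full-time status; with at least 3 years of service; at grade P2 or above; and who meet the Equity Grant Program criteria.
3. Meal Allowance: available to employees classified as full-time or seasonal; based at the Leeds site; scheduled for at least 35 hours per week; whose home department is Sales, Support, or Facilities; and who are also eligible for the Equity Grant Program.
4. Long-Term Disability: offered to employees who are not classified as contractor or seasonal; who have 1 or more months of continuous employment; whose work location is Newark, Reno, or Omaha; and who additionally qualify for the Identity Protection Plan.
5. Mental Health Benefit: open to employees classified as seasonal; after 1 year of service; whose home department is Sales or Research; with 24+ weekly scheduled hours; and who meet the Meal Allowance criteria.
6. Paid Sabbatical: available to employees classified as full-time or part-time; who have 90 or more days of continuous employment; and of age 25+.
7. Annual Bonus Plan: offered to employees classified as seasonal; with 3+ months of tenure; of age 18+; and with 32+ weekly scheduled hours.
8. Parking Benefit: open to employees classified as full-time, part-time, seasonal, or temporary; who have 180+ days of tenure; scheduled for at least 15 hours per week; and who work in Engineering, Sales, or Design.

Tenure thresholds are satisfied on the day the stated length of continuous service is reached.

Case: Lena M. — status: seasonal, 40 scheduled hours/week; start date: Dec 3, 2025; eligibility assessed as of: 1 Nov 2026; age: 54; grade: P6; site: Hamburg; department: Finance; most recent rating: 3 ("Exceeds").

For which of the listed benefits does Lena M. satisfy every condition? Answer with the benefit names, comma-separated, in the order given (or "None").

Service from Dec 3, 2025 to 1 Nov 2026: 333 days.
Equity Grant Program — status seasonal ✓; service 333 days ≥ 6 months (≈180 days) ✓; grade P6 ≥ P4 ✓; rating 3 ≥ 2 ✓ → eligible.
Identity Protection Plan — status seasonal ✗ (requires full-time) → not eligible.
Meal Allowance — status seasonal ✓; site Hamburg ✗ (not Leeds) → not eligible.
Long-Term Disability — status seasonal ✗ (excluded) → not eligible.
Mental Health Benefit — status seasonal ✓; service 333 days < 1 year (≈365 days) ✗ → not eligible.
Paid Sabbatical — status seasonal ✗ (requires full-time or part-time) → not eligible.
Annual Bonus Plan — status seasonal ✓; service 333 days ≥ 3 months (≈90 days) ✓; age 54 ≥ 18 ✓; 40 hrs/wk ≥ 32 ✓ → eligible.
Parking Benefit — status seasonal ✓; service 333 days ≥ 180 days ✓; 40 hrs/wk ≥ 15 ✓; dept Finance ✗ → not eligible.

Equity Grant Program, Annual Bonus Plan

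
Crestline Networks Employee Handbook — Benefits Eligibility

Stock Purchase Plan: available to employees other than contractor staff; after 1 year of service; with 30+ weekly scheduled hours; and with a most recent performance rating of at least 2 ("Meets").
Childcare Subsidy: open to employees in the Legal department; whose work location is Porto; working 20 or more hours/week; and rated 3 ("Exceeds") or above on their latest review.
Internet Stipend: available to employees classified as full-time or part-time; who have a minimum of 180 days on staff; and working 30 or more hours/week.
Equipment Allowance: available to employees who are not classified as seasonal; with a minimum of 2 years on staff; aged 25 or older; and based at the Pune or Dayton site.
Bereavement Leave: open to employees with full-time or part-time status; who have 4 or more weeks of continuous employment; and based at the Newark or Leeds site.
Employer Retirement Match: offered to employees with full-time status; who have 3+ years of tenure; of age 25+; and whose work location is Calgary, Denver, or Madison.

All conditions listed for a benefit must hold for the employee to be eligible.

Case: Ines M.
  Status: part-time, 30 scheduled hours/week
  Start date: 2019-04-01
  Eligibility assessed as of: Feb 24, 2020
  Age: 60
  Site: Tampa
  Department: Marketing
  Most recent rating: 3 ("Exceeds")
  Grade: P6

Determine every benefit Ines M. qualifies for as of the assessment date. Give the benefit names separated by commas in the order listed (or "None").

Internet Stipend

Service from 2019-04-01 to Feb 24, 2020: 329 days.
Stock Purchase Plan — status part-time ✓ (not excluded); service 329 days < 1 year (≈365 days) ✗ → not eligible.
Childcare Subsidy — dept Marketing ✗ → not eligible.
Internet Stipend — status part-time ✓; service 329 days ≥ 180 days ✓; 30 hrs/wk ≥ 30 ✓ → eligible.
Equipment Allowance — status part-time ✓ (not excluded); service 329 days < 2 years (≈730 days) ✗ → not eligible.
Bereavement Leave — status part-time ✓; service 329 days ≥ 4 weeks (≈28 days) ✓; site Tampa ✗ (not Newark or Leeds) → not eligible.
Employer Retirement Match — status part-time ✗ (requires full-time) → not eligible.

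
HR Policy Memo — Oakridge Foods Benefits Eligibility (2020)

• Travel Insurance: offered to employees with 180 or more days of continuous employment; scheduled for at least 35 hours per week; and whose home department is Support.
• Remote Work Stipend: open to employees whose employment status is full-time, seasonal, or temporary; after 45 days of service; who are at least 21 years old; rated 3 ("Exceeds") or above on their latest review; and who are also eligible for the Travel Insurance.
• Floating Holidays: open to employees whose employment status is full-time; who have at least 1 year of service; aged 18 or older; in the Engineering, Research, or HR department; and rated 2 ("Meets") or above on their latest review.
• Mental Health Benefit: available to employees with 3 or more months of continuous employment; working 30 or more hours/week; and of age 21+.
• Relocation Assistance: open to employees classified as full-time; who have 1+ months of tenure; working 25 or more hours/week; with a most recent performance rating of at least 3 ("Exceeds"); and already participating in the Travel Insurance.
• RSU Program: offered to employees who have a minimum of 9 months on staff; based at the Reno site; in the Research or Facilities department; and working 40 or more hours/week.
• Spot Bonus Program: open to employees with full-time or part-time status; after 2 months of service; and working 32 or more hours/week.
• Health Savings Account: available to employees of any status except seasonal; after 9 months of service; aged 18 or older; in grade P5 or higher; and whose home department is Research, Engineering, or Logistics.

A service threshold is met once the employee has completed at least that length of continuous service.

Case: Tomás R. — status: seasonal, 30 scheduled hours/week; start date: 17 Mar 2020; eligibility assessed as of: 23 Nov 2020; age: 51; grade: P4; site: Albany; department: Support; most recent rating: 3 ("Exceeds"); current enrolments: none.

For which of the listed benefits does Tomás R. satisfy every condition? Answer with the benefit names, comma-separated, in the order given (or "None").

Mental Health Benefit

Service from 17 Mar 2020 to 23 Nov 2020: 251 days.
Travel Insurance — service 251 days ≥ 180 days ✓; 30 hrs/wk < 35 ✗ → not eligible.
Remote Work Stipend — status seasonal ✓; service 251 days ≥ 45 days ✓; age 51 ≥ 21 ✓; rating 3 ≥ 3 ✓; not eligible for Travel Insurance ✗ → not eligible.
Floating Holidays — status seasonal ✗ (requires full-time) → not eligible.
Mental Health Benefit — service 251 days ≥ 3 months (≈90 days) ✓; 30 hrs/wk ≥ 30 ✓; age 51 ≥ 21 ✓ → eligible.
Relocation Assistance — status seasonal ✗ (requires full-time) → not eligible.
RSU Program — service 251 days < 9 months (≈270 days) ✗ → not eligible.
Spot Bonus Program — status seasonal ✗ (requires full-time or part-time) → not eligible.
Health Savings Account — status seasonal ✗ (excluded) → not eligible.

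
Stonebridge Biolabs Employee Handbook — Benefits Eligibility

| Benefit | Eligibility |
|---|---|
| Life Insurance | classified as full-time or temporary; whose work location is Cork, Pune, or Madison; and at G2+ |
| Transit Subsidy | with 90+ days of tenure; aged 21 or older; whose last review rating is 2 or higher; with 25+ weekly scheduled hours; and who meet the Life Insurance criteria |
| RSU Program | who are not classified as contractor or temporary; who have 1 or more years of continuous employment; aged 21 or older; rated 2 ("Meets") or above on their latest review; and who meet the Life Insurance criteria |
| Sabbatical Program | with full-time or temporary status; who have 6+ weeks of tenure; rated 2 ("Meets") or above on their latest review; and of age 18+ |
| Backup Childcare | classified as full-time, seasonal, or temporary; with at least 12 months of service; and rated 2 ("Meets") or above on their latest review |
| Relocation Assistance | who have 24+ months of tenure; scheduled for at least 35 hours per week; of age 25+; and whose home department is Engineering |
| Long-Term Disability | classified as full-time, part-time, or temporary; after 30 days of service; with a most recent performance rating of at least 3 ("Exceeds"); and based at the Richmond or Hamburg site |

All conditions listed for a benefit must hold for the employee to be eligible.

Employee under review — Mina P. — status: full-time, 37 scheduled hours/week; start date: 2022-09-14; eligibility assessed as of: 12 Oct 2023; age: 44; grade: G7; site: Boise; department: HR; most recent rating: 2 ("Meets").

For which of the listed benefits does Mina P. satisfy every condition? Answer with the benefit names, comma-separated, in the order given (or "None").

Service from 2022-09-14 to 12 Oct 2023: 393 days.
Life Insurance — status full-time ✓; site Boise ✗ (not Cork, Pune, or Madison) → not eligible.
Transit Subsidy — service 393 days ≥ 90 days ✓; age 44 ≥ 21 ✓; rating 2 ≥ 2 ✓; 37 hrs/wk ≥ 25 ✓; not eligible for Life Insurance ✗ → not eligible.
RSU Program — status full-time ✓ (not excluded); service 393 days ≥ 1 year (≈365 days) ✓; age 44 ≥ 21 ✓; rating 2 ≥ 2 ✓; not eligible for Life Insurance ✗ → not eligible.
Sabbatical Program — status full-time ✓; service 393 days ≥ 6 weeks (≈42 days) ✓; rating 2 ≥ 2 ✓; age 44 ≥ 18 ✓ → eligible.
Backup Childcare — status full-time ✓; service 393 days ≥ 12 months (≈360 days) ✓; rating 2 ≥ 2 ✓ → eligible.
Relocation Assistance — service 393 days < 24 months (≈720 days) ✗ → not eligible.
Long-Term Disability — status full-time ✓; service 393 days ≥ 30 days ✓; rating 2 < 3 ✗ → not eligible.

Sabbatical Program, Backup Childcare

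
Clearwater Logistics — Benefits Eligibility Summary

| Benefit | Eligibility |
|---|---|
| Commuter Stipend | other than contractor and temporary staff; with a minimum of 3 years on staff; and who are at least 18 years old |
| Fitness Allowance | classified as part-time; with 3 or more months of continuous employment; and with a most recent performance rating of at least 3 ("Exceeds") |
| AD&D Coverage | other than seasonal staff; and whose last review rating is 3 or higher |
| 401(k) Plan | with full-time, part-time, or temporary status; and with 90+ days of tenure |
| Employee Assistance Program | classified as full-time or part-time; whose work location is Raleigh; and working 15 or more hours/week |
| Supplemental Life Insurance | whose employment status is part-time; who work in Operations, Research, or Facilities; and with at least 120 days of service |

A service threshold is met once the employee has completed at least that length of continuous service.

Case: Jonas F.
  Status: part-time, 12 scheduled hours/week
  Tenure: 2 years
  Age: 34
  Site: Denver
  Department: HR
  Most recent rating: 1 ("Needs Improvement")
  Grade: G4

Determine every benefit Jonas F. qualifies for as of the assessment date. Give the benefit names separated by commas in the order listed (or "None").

401(k) Plan

Commuter Stipend — status part-time ✓ (not excluded); service 2 years < 3 years ✗ → not eligible.
Fitness Allowance — status part-time ✓; service 2 years ≥ 3 months (≈90 days) ✓; rating 1 < 3 ✗ → not eligible.
AD&D Coverage — status part-time ✓ (not excluded); rating 1 < 3 ✗ → not eligible.
401(k) Plan — status part-time ✓; service 2 years ≥ 90 days ✓ → eligible.
Employee Assistance Program — status part-time ✓; site Denver ✗ (not Raleigh) → not eligible.
Supplemental Life Insurance — status part-time ✓; dept HR ✗ → not eligible.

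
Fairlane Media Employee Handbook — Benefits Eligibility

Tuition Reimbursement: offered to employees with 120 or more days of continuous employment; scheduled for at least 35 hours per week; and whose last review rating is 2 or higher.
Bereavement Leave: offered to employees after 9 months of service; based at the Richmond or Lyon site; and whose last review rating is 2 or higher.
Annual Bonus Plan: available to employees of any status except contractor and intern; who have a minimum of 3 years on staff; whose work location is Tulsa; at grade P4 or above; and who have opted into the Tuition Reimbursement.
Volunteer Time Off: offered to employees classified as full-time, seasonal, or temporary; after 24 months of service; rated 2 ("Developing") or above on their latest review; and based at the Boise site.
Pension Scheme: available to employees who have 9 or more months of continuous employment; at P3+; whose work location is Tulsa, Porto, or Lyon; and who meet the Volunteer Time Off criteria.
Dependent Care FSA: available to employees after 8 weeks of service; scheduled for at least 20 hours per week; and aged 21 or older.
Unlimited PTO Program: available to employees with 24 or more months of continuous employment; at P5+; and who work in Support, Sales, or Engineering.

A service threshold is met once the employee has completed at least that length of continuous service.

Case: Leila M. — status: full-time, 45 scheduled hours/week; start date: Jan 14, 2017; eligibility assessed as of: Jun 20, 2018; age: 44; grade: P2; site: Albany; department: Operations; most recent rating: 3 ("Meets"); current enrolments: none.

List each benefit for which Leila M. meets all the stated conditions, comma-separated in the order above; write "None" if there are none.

Tuition Reimbursement, Dependent Care FSA

Service from Jan 14, 2017 to Jun 20, 2018: 522 days.
Tuition Reimbursement — service 522 days ≥ 120 days ✓; 45 hrs/wk ≥ 35 ✓; rating 3 ≥ 2 ✓ → eligible.
Bereavement Leave — service 522 days ≥ 9 months (≈270 days) ✓; site Albany ✗ (not Richmond or Lyon) → not eligible.
Annual Bonus Plan — status full-time ✓ (not excluded); service 522 days < 3 years (≈1095 days) ✗ → not eligible.
Volunteer Time Off — status full-time ✓; service 522 days < 24 months (≈720 days) ✗ → not eligible.
Pension Scheme — service 522 days ≥ 9 months (≈270 days) ✓; grade P2 < P3 ✗ → not eligible.
Dependent Care FSA — service 522 days ≥ 8 weeks (≈56 days) ✓; 45 hrs/wk ≥ 20 ✓; age 44 ≥ 21 ✓ → eligible.
Unlimited PTO Program — service 522 days < 24 months (≈720 days) ✗ → not eligible.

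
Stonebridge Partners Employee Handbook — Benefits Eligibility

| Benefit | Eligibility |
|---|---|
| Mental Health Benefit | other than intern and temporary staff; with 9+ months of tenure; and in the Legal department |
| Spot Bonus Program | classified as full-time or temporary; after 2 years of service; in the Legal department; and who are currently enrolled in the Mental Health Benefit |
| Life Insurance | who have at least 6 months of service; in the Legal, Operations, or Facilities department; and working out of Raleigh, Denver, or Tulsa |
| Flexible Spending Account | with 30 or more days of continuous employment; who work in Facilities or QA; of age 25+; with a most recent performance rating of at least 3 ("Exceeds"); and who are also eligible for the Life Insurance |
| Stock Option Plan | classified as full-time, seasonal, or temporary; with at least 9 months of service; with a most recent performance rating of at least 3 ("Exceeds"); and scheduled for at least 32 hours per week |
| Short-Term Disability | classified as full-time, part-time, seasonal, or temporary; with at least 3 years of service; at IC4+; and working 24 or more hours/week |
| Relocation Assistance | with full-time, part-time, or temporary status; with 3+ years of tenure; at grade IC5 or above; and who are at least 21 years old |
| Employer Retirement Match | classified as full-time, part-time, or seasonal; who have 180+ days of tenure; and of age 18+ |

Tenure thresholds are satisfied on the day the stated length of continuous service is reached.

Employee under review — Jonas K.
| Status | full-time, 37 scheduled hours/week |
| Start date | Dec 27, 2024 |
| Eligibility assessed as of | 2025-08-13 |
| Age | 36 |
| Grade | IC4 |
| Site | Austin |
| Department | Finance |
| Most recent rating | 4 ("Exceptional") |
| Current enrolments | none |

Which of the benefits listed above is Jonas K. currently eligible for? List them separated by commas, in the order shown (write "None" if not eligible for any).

Employer Retirement Match

Service from Dec 27, 2024 to 2025-08-13: 229 days.
Mental Health Benefit — status full-time ✓ (not excluded); service 229 days < 9 months (≈270 days) ✗ → not eligible.
Spot Bonus Program — status full-time ✓; service 229 days < 2 years (≈730 days) ✗ → not eligible.
Life Insurance — service 229 days ≥ 6 months (≈180 days) ✓; dept Finance ✗ → not eligible.
Flexible Spending Account — service 229 days ≥ 30 days ✓; dept Finance ✗ → not eligible.
Stock Option Plan — status full-time ✓; service 229 days < 9 months (≈270 days) ✗ → not eligible.
Short-Term Disability — status full-time ✓; service 229 days < 3 years (≈1095 days) ✗ → not eligible.
Relocation Assistance — status full-time ✓; service 229 days < 3 years (≈1095 days) ✗ → not eligible.
Employer Retirement Match — status full-time ✓; service 229 days ≥ 180 days ✓; age 36 ≥ 18 ✓ → eligible.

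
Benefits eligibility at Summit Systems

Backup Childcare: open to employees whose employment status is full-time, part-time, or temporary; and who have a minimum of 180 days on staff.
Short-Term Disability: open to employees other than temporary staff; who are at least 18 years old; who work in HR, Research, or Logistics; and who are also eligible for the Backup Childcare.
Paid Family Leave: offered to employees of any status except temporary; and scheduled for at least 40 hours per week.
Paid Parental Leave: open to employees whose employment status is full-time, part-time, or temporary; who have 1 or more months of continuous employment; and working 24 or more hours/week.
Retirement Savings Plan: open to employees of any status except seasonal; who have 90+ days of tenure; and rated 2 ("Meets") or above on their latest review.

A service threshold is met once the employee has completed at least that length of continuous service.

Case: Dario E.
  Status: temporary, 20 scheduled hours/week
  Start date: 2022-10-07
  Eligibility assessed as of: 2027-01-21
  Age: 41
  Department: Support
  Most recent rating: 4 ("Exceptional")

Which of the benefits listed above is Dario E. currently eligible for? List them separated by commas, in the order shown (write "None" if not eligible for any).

Backup Childcare, Retirement Savings Plan

Service from 2022-10-07 to 2027-01-21: 1567 days.
Backup Childcare — status temporary ✓; service 1567 days ≥ 180 days ✓ → eligible.
Short-Term Disability — status temporary ✗ (excluded) → not eligible.
Paid Family Leave — status temporary ✗ (excluded) → not eligible.
Paid Parental Leave — status temporary ✓; service 1567 days ≥ 1 month (≈30 days) ✓; 20 hrs/wk < 24 ✗ → not eligible.
Retirement Savings Plan — status temporary ✓ (not excluded); service 1567 days ≥ 90 days ✓; rating 4 ≥ 2 ✓ → eligible.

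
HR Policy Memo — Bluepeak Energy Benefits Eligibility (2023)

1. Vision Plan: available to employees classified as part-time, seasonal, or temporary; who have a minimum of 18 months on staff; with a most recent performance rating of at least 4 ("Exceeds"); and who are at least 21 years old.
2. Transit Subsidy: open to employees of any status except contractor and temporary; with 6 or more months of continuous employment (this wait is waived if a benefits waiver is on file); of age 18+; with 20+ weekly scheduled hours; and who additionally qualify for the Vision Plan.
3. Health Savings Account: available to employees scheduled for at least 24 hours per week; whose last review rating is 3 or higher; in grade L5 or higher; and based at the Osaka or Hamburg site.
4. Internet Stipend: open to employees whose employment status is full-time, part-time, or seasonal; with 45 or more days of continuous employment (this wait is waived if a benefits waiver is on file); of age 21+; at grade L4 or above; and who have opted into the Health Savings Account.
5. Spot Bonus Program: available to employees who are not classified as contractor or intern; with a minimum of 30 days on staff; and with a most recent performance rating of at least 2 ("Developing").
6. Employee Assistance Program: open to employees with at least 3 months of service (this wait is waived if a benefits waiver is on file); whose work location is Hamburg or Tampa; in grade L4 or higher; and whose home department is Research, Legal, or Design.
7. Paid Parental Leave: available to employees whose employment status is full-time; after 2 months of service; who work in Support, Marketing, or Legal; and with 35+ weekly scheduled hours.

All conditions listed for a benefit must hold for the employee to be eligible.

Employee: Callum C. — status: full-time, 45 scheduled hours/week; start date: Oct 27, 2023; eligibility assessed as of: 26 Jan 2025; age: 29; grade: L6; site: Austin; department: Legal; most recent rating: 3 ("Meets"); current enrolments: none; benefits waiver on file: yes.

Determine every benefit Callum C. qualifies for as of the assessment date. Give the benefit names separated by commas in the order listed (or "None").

Spot Bonus Program, Paid Parental Leave

Service from Oct 27, 2023 to 26 Jan 2025: 457 days.
Vision Plan — status full-time ✗ (requires part-time, seasonal, or temporary) → not eligible.
Transit Subsidy — status full-time ✓ (not excluded); benefits waiver on file ✓; age 29 ≥ 18 ✓; 45 hrs/wk ≥ 20 ✓; not eligible for Vision Plan ✗ → not eligible.
Health Savings Account — 45 hrs/wk ≥ 24 ✓; rating 3 ≥ 3 ✓; grade L6 ≥ L5 ✓; site Austin ✗ (not Osaka or Hamburg) → not eligible.
Internet Stipend — status full-time ✓; benefits waiver on file ✓; age 29 ≥ 21 ✓; grade L6 ≥ L4 ✓; not enrolled in Health Savings Account ✗ → not eligible.
Spot Bonus Program — status full-time ✓ (not excluded); service 457 days ≥ 30 days ✓; rating 3 ≥ 2 ✓ → eligible.
Employee Assistance Program — benefits waiver on file ✓; site Austin ✗ (not Hamburg or Tampa) → not eligible.
Paid Parental Leave — status full-time ✓; service 457 days ≥ 2 months (≈60 days) ✓; dept Legal ✓; 45 hrs/wk ≥ 35 ✓ → eligible.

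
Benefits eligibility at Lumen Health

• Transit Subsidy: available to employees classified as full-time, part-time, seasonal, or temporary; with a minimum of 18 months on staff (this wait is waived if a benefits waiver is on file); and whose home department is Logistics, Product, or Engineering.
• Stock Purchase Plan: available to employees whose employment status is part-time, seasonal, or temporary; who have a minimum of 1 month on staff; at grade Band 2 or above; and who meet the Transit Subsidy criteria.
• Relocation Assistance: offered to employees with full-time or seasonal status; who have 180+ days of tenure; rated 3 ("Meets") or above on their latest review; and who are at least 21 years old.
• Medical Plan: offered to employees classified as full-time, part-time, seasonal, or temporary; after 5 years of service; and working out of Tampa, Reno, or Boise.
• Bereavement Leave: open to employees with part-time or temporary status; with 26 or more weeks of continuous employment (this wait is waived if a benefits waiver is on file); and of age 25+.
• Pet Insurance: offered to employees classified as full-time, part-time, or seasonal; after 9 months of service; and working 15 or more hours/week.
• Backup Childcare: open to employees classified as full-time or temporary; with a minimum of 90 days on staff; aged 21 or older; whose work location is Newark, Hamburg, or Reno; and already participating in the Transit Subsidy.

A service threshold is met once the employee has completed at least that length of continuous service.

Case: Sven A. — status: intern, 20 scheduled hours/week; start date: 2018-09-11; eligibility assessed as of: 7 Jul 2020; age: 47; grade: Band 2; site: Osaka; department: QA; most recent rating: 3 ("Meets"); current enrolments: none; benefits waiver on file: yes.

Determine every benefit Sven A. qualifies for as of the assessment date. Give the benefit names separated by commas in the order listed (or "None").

Service from 2018-09-11 to 7 Jul 2020: 665 days.
Transit Subsidy — status intern ✗ (requires full-time, part-time, seasonal, or temporary) → not eligible.
Stock Purchase Plan — status intern ✗ (requires part-time, seasonal, or temporary) → not eligible.
Relocation Assistance — status intern ✗ (requires full-time or seasonal) → not eligible.
Medical Plan — status intern ✗ (requires full-time, part-time, seasonal, or temporary) → not eligible.
Bereavement Leave — status intern ✗ (requires part-time or temporary) → not eligible.
Pet Insurance — status intern ✗ (requires full-time, part-time, or seasonal) → not eligible.
Backup Childcare — status intern ✗ (requires full-time or temporary) → not eligible.

None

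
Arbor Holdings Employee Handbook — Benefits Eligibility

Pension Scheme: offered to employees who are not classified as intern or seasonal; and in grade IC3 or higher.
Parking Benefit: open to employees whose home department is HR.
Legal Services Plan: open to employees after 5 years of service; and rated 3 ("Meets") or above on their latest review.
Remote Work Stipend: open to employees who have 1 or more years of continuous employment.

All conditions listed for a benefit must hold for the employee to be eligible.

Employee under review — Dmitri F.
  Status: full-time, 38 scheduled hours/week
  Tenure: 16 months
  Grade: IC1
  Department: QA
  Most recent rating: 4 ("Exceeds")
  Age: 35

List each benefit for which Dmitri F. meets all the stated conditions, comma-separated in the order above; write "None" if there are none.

Pension Scheme — status full-time ✓ (not excluded); grade IC1 < IC3 ✗ → not eligible.
Parking Benefit — dept QA ✗ → not eligible.
Legal Services Plan — service 16 months < 5 years (≈1825 days) ✗ → not eligible.
Remote Work Stipend — service 16 months ≥ 1 year (≈365 days) ✓ → eligible.

Remote Work Stipend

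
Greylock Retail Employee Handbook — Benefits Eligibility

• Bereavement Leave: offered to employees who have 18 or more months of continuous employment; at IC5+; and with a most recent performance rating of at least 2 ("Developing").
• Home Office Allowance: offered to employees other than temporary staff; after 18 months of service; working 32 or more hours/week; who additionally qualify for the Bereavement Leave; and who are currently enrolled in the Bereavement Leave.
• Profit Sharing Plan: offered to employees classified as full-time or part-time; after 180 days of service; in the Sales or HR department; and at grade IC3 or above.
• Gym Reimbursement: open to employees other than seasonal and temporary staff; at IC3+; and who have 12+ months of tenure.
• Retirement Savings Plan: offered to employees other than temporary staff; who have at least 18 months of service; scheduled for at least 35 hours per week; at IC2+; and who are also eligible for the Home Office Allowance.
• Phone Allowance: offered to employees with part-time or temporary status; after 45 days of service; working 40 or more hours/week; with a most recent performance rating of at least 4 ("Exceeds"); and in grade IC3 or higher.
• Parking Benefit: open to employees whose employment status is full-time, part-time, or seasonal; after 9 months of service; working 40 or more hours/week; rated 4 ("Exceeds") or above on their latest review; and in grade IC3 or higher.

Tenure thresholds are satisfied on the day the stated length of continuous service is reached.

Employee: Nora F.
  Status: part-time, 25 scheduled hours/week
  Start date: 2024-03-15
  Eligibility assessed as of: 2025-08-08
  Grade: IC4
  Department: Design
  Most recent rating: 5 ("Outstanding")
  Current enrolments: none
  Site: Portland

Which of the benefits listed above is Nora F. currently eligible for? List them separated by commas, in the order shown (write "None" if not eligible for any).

Gym Reimbursement

Service from 2024-03-15 to 2025-08-08: 511 days.
Bereavement Leave — service 511 days < 18 months (≈540 days) ✗ → not eligible.
Home Office Allowance — status part-time ✓ (not excluded); service 511 days < 18 months (≈540 days) ✗ → not eligible.
Profit Sharing Plan — status part-time ✓; service 511 days ≥ 180 days ✓; dept Design ✗ → not eligible.
Gym Reimbursement — status part-time ✓ (not excluded); grade IC4 ≥ IC3 ✓; service 511 days ≥ 12 months (≈360 days) ✓ → eligible.
Retirement Savings Plan — status part-time ✓ (not excluded); service 511 days < 18 months (≈540 days) ✗ → not eligible.
Phone Allowance — status part-time ✓; service 511 days ≥ 45 days ✓; 25 hrs/wk < 40 ✗ → not eligible.
Parking Benefit — status part-time ✓; service 511 days ≥ 9 months (≈270 days) ✓; 25 hrs/wk < 40 ✗ → not eligible.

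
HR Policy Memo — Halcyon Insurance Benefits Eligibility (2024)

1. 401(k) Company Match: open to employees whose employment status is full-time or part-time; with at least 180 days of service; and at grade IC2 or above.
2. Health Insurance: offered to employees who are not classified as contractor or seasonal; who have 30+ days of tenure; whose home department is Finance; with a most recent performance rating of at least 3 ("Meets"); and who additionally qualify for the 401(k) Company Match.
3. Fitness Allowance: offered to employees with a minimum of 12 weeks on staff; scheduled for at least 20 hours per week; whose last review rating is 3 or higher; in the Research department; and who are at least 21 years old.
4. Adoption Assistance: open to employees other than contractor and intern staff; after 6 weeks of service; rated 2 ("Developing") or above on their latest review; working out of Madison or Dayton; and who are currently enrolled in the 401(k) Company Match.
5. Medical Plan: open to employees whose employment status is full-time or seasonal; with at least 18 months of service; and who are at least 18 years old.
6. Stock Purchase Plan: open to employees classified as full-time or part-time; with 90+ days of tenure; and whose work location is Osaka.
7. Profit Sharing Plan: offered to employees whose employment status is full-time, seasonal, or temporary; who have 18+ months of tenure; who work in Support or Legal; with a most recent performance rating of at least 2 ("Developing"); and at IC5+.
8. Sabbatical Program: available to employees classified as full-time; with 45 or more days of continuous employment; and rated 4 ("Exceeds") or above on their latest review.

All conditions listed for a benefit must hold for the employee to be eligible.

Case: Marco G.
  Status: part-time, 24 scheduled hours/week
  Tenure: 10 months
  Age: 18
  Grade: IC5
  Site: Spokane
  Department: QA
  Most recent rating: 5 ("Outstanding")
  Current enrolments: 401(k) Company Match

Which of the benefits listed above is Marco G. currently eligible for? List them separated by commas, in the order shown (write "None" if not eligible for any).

401(k) Company Match — status part-time ✓; service 10 months ≥ 180 days ✓; grade IC5 ≥ IC2 ✓ → eligible.
Health Insurance — status part-time ✓ (not excluded); service 10 months ≥ 30 days ✓; dept QA ✗ → not eligible.
Fitness Allowance — service 10 months ≥ 12 weeks (≈84 days) ✓; 24 hrs/wk ≥ 20 ✓; rating 5 ≥ 3 ✓; dept QA ✗ → not eligible.
Adoption Assistance — status part-time ✓ (not excluded); service 10 months ≥ 6 weeks (≈42 days) ✓; rating 5 ≥ 2 ✓; site Spokane ✗ (not Madison or Dayton) → not eligible.
Medical Plan — status part-time ✗ (requires full-time or seasonal) → not eligible.
Stock Purchase Plan — status part-time ✓; service 10 months ≥ 90 days ✓; site Spokane ✗ (not Osaka) → not eligible.
Profit Sharing Plan — status part-time ✗ (requires full-time, seasonal, or temporary) → not eligible.
Sabbatical Program — status part-time ✗ (requires full-time) → not eligible.

401(k) Company Match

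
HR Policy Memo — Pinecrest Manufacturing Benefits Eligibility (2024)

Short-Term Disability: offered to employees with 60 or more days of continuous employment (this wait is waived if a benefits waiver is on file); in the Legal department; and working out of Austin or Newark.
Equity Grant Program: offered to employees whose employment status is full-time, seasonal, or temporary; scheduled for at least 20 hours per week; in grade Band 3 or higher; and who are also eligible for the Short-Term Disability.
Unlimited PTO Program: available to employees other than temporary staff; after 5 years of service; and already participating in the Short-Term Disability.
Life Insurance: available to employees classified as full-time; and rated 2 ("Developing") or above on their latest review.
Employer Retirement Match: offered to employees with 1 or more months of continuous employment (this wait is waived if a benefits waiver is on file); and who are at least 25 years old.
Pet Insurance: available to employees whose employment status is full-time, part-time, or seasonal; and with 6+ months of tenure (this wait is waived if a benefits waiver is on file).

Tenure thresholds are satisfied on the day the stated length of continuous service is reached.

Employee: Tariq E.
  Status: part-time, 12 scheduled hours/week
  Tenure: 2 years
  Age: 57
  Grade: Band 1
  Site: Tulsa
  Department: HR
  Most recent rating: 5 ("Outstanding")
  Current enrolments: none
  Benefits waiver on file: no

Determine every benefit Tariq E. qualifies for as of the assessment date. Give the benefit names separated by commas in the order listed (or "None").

Short-Term Disability — no waiver, service 2 years ≥ 60 days ✓; dept HR ✗ → not eligible.
Equity Grant Program — status part-time ✗ (requires full-time, seasonal, or temporary) → not eligible.
Unlimited PTO Program — status part-time ✓ (not excluded); service 2 years < 5 years ✗ → not eligible.
Life Insurance — status part-time ✗ (requires full-time) → not eligible.
Employer Retirement Match — no waiver, service 2 years ≥ 1 month (≈30 days) ✓; age 57 ≥ 25 ✓ → eligible.
Pet Insurance — status part-time ✓; no waiver, service 2 years ≥ 6 months (≈180 days) ✓ → eligible.

Employer Retirement Match, Pet Insurance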